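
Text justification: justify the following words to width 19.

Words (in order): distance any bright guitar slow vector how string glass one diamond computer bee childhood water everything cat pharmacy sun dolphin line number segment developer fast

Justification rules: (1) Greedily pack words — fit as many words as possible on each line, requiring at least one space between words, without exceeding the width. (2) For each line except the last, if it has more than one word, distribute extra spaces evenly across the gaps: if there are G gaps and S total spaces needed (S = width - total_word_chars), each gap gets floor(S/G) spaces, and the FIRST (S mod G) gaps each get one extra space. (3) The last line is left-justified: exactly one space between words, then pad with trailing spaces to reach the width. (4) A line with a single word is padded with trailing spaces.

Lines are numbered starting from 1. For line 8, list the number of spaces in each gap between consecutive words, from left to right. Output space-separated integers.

Answer: 8

Derivation:
Line 1: ['distance', 'any', 'bright'] (min_width=19, slack=0)
Line 2: ['guitar', 'slow', 'vector'] (min_width=18, slack=1)
Line 3: ['how', 'string', 'glass'] (min_width=16, slack=3)
Line 4: ['one', 'diamond'] (min_width=11, slack=8)
Line 5: ['computer', 'bee'] (min_width=12, slack=7)
Line 6: ['childhood', 'water'] (min_width=15, slack=4)
Line 7: ['everything', 'cat'] (min_width=14, slack=5)
Line 8: ['pharmacy', 'sun'] (min_width=12, slack=7)
Line 9: ['dolphin', 'line', 'number'] (min_width=19, slack=0)
Line 10: ['segment', 'developer'] (min_width=17, slack=2)
Line 11: ['fast'] (min_width=4, slack=15)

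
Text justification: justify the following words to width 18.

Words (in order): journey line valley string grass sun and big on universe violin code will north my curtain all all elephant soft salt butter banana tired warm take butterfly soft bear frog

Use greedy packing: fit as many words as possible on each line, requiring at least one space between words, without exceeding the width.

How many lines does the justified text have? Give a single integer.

Line 1: ['journey', 'line'] (min_width=12, slack=6)
Line 2: ['valley', 'string'] (min_width=13, slack=5)
Line 3: ['grass', 'sun', 'and', 'big'] (min_width=17, slack=1)
Line 4: ['on', 'universe', 'violin'] (min_width=18, slack=0)
Line 5: ['code', 'will', 'north', 'my'] (min_width=18, slack=0)
Line 6: ['curtain', 'all', 'all'] (min_width=15, slack=3)
Line 7: ['elephant', 'soft', 'salt'] (min_width=18, slack=0)
Line 8: ['butter', 'banana'] (min_width=13, slack=5)
Line 9: ['tired', 'warm', 'take'] (min_width=15, slack=3)
Line 10: ['butterfly', 'soft'] (min_width=14, slack=4)
Line 11: ['bear', 'frog'] (min_width=9, slack=9)
Total lines: 11

Answer: 11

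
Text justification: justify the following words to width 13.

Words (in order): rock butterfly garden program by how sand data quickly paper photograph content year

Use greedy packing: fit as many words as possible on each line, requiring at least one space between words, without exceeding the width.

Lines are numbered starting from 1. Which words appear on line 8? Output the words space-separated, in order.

Answer: content year

Derivation:
Line 1: ['rock'] (min_width=4, slack=9)
Line 2: ['butterfly'] (min_width=9, slack=4)
Line 3: ['garden'] (min_width=6, slack=7)
Line 4: ['program', 'by'] (min_width=10, slack=3)
Line 5: ['how', 'sand', 'data'] (min_width=13, slack=0)
Line 6: ['quickly', 'paper'] (min_width=13, slack=0)
Line 7: ['photograph'] (min_width=10, slack=3)
Line 8: ['content', 'year'] (min_width=12, slack=1)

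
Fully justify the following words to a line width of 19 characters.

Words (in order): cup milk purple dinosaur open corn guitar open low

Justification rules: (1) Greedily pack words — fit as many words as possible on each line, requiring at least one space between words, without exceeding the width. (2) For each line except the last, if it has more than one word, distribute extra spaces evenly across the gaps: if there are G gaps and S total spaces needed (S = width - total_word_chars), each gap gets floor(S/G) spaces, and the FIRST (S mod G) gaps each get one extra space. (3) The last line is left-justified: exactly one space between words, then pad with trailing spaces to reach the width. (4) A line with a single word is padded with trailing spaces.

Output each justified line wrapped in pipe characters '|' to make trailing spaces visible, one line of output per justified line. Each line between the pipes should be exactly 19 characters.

Answer: |cup   milk   purple|
|dinosaur  open corn|
|guitar open low    |

Derivation:
Line 1: ['cup', 'milk', 'purple'] (min_width=15, slack=4)
Line 2: ['dinosaur', 'open', 'corn'] (min_width=18, slack=1)
Line 3: ['guitar', 'open', 'low'] (min_width=15, slack=4)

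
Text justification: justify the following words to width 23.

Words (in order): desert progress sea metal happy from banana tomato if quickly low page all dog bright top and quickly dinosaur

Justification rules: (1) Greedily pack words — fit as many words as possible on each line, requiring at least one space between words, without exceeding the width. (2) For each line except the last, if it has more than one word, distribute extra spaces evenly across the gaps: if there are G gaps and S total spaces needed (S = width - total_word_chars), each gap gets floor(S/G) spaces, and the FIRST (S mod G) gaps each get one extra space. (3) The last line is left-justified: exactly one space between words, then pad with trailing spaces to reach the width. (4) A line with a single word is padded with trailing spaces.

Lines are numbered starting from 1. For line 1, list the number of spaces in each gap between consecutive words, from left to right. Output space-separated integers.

Line 1: ['desert', 'progress', 'sea'] (min_width=19, slack=4)
Line 2: ['metal', 'happy', 'from', 'banana'] (min_width=23, slack=0)
Line 3: ['tomato', 'if', 'quickly', 'low'] (min_width=21, slack=2)
Line 4: ['page', 'all', 'dog', 'bright', 'top'] (min_width=23, slack=0)
Line 5: ['and', 'quickly', 'dinosaur'] (min_width=20, slack=3)

Answer: 3 3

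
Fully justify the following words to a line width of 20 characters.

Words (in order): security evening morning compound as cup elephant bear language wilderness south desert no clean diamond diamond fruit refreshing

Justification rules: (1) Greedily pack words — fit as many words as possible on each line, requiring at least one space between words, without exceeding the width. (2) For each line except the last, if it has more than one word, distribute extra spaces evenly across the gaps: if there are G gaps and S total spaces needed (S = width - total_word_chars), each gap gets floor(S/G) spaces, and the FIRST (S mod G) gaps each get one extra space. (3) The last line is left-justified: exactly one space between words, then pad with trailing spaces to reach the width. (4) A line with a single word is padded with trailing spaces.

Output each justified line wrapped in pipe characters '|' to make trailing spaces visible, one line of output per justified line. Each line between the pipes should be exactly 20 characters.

Line 1: ['security', 'evening'] (min_width=16, slack=4)
Line 2: ['morning', 'compound', 'as'] (min_width=19, slack=1)
Line 3: ['cup', 'elephant', 'bear'] (min_width=17, slack=3)
Line 4: ['language', 'wilderness'] (min_width=19, slack=1)
Line 5: ['south', 'desert', 'no'] (min_width=15, slack=5)
Line 6: ['clean', 'diamond'] (min_width=13, slack=7)
Line 7: ['diamond', 'fruit'] (min_width=13, slack=7)
Line 8: ['refreshing'] (min_width=10, slack=10)

Answer: |security     evening|
|morning  compound as|
|cup   elephant  bear|
|language  wilderness|
|south    desert   no|
|clean        diamond|
|diamond        fruit|
|refreshing          |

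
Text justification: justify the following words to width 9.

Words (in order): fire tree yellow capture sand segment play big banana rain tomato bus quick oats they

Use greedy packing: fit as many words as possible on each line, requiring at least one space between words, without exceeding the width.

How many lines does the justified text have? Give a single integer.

Answer: 11

Derivation:
Line 1: ['fire', 'tree'] (min_width=9, slack=0)
Line 2: ['yellow'] (min_width=6, slack=3)
Line 3: ['capture'] (min_width=7, slack=2)
Line 4: ['sand'] (min_width=4, slack=5)
Line 5: ['segment'] (min_width=7, slack=2)
Line 6: ['play', 'big'] (min_width=8, slack=1)
Line 7: ['banana'] (min_width=6, slack=3)
Line 8: ['rain'] (min_width=4, slack=5)
Line 9: ['tomato'] (min_width=6, slack=3)
Line 10: ['bus', 'quick'] (min_width=9, slack=0)
Line 11: ['oats', 'they'] (min_width=9, slack=0)
Total lines: 11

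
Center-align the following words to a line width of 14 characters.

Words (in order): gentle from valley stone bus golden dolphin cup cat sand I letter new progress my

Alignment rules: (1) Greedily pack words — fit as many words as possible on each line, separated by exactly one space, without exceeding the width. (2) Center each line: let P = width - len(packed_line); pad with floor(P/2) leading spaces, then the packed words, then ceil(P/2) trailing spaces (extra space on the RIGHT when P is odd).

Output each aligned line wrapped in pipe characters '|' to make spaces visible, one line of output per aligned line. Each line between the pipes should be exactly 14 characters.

Answer: | gentle from  |
| valley stone |
|  bus golden  |
| dolphin cup  |
|  cat sand I  |
|  letter new  |
| progress my  |

Derivation:
Line 1: ['gentle', 'from'] (min_width=11, slack=3)
Line 2: ['valley', 'stone'] (min_width=12, slack=2)
Line 3: ['bus', 'golden'] (min_width=10, slack=4)
Line 4: ['dolphin', 'cup'] (min_width=11, slack=3)
Line 5: ['cat', 'sand', 'I'] (min_width=10, slack=4)
Line 6: ['letter', 'new'] (min_width=10, slack=4)
Line 7: ['progress', 'my'] (min_width=11, slack=3)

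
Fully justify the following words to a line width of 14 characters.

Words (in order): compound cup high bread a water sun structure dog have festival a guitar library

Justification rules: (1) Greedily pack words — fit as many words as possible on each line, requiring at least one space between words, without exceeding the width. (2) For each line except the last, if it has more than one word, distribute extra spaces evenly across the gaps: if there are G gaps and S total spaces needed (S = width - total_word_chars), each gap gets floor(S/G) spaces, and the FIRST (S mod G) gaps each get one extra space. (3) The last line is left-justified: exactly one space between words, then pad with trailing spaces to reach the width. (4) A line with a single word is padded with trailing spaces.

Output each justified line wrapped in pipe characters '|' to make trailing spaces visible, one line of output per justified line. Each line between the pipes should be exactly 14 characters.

Answer: |compound   cup|
|high  bread  a|
|water      sun|
|structure  dog|
|have  festival|
|a       guitar|
|library       |

Derivation:
Line 1: ['compound', 'cup'] (min_width=12, slack=2)
Line 2: ['high', 'bread', 'a'] (min_width=12, slack=2)
Line 3: ['water', 'sun'] (min_width=9, slack=5)
Line 4: ['structure', 'dog'] (min_width=13, slack=1)
Line 5: ['have', 'festival'] (min_width=13, slack=1)
Line 6: ['a', 'guitar'] (min_width=8, slack=6)
Line 7: ['library'] (min_width=7, slack=7)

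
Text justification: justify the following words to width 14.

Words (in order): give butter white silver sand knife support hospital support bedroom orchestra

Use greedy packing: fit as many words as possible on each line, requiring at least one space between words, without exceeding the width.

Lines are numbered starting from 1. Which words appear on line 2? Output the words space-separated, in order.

Line 1: ['give', 'butter'] (min_width=11, slack=3)
Line 2: ['white', 'silver'] (min_width=12, slack=2)
Line 3: ['sand', 'knife'] (min_width=10, slack=4)
Line 4: ['support'] (min_width=7, slack=7)
Line 5: ['hospital'] (min_width=8, slack=6)
Line 6: ['support'] (min_width=7, slack=7)
Line 7: ['bedroom'] (min_width=7, slack=7)
Line 8: ['orchestra'] (min_width=9, slack=5)

Answer: white silver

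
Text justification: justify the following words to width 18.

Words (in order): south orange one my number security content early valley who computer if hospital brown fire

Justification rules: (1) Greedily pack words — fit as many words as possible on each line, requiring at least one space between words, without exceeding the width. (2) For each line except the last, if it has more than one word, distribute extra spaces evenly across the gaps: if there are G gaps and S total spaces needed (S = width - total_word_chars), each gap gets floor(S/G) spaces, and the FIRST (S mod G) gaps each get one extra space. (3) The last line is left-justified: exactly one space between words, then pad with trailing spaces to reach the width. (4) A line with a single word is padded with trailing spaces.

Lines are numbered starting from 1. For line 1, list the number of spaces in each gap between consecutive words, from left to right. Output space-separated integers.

Answer: 2 2

Derivation:
Line 1: ['south', 'orange', 'one'] (min_width=16, slack=2)
Line 2: ['my', 'number', 'security'] (min_width=18, slack=0)
Line 3: ['content', 'early'] (min_width=13, slack=5)
Line 4: ['valley', 'who'] (min_width=10, slack=8)
Line 5: ['computer', 'if'] (min_width=11, slack=7)
Line 6: ['hospital', 'brown'] (min_width=14, slack=4)
Line 7: ['fire'] (min_width=4, slack=14)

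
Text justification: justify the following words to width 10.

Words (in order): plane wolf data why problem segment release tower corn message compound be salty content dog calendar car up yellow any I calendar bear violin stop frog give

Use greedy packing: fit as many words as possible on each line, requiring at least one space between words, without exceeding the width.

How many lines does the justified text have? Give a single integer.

Line 1: ['plane', 'wolf'] (min_width=10, slack=0)
Line 2: ['data', 'why'] (min_width=8, slack=2)
Line 3: ['problem'] (min_width=7, slack=3)
Line 4: ['segment'] (min_width=7, slack=3)
Line 5: ['release'] (min_width=7, slack=3)
Line 6: ['tower', 'corn'] (min_width=10, slack=0)
Line 7: ['message'] (min_width=7, slack=3)
Line 8: ['compound'] (min_width=8, slack=2)
Line 9: ['be', 'salty'] (min_width=8, slack=2)
Line 10: ['content'] (min_width=7, slack=3)
Line 11: ['dog'] (min_width=3, slack=7)
Line 12: ['calendar'] (min_width=8, slack=2)
Line 13: ['car', 'up'] (min_width=6, slack=4)
Line 14: ['yellow', 'any'] (min_width=10, slack=0)
Line 15: ['I', 'calendar'] (min_width=10, slack=0)
Line 16: ['bear'] (min_width=4, slack=6)
Line 17: ['violin'] (min_width=6, slack=4)
Line 18: ['stop', 'frog'] (min_width=9, slack=1)
Line 19: ['give'] (min_width=4, slack=6)
Total lines: 19

Answer: 19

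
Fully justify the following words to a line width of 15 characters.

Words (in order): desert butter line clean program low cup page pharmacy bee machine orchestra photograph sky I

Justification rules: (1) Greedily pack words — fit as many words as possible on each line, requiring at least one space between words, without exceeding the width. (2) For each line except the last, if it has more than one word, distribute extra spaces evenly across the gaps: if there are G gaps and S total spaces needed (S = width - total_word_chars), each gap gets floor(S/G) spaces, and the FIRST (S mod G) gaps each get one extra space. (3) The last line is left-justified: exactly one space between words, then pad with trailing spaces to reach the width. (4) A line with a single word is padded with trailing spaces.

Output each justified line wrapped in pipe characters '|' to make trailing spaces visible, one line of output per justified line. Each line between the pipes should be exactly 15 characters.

Answer: |desert   butter|
|line      clean|
|program low cup|
|page   pharmacy|
|bee     machine|
|orchestra      |
|photograph  sky|
|I              |

Derivation:
Line 1: ['desert', 'butter'] (min_width=13, slack=2)
Line 2: ['line', 'clean'] (min_width=10, slack=5)
Line 3: ['program', 'low', 'cup'] (min_width=15, slack=0)
Line 4: ['page', 'pharmacy'] (min_width=13, slack=2)
Line 5: ['bee', 'machine'] (min_width=11, slack=4)
Line 6: ['orchestra'] (min_width=9, slack=6)
Line 7: ['photograph', 'sky'] (min_width=14, slack=1)
Line 8: ['I'] (min_width=1, slack=14)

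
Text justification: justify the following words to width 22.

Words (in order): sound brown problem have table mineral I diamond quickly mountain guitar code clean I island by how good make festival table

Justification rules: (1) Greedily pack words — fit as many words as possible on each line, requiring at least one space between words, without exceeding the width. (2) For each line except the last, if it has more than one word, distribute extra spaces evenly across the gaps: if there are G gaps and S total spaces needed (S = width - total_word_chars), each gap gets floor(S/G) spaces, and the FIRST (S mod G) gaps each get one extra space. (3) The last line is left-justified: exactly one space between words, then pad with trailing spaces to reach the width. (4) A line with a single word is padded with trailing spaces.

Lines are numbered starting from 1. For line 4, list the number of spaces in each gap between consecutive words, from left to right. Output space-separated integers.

Answer: 2 2

Derivation:
Line 1: ['sound', 'brown', 'problem'] (min_width=19, slack=3)
Line 2: ['have', 'table', 'mineral', 'I'] (min_width=20, slack=2)
Line 3: ['diamond', 'quickly'] (min_width=15, slack=7)
Line 4: ['mountain', 'guitar', 'code'] (min_width=20, slack=2)
Line 5: ['clean', 'I', 'island', 'by', 'how'] (min_width=21, slack=1)
Line 6: ['good', 'make', 'festival'] (min_width=18, slack=4)
Line 7: ['table'] (min_width=5, slack=17)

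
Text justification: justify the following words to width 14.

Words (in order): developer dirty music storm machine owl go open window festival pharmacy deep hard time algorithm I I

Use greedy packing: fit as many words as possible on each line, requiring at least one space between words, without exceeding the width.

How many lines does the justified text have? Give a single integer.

Line 1: ['developer'] (min_width=9, slack=5)
Line 2: ['dirty', 'music'] (min_width=11, slack=3)
Line 3: ['storm', 'machine'] (min_width=13, slack=1)
Line 4: ['owl', 'go', 'open'] (min_width=11, slack=3)
Line 5: ['window'] (min_width=6, slack=8)
Line 6: ['festival'] (min_width=8, slack=6)
Line 7: ['pharmacy', 'deep'] (min_width=13, slack=1)
Line 8: ['hard', 'time'] (min_width=9, slack=5)
Line 9: ['algorithm', 'I', 'I'] (min_width=13, slack=1)
Total lines: 9

Answer: 9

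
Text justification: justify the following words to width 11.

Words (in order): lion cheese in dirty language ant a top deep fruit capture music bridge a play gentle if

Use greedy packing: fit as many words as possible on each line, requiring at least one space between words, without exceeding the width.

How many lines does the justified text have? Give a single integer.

Line 1: ['lion', 'cheese'] (min_width=11, slack=0)
Line 2: ['in', 'dirty'] (min_width=8, slack=3)
Line 3: ['language'] (min_width=8, slack=3)
Line 4: ['ant', 'a', 'top'] (min_width=9, slack=2)
Line 5: ['deep', 'fruit'] (min_width=10, slack=1)
Line 6: ['capture'] (min_width=7, slack=4)
Line 7: ['music'] (min_width=5, slack=6)
Line 8: ['bridge', 'a'] (min_width=8, slack=3)
Line 9: ['play', 'gentle'] (min_width=11, slack=0)
Line 10: ['if'] (min_width=2, slack=9)
Total lines: 10

Answer: 10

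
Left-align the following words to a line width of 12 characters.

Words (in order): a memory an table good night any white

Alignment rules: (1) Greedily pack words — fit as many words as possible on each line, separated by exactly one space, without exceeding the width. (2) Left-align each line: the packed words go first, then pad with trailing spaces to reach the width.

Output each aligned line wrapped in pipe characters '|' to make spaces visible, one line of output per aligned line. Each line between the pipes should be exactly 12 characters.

Answer: |a memory an |
|table good  |
|night any   |
|white       |

Derivation:
Line 1: ['a', 'memory', 'an'] (min_width=11, slack=1)
Line 2: ['table', 'good'] (min_width=10, slack=2)
Line 3: ['night', 'any'] (min_width=9, slack=3)
Line 4: ['white'] (min_width=5, slack=7)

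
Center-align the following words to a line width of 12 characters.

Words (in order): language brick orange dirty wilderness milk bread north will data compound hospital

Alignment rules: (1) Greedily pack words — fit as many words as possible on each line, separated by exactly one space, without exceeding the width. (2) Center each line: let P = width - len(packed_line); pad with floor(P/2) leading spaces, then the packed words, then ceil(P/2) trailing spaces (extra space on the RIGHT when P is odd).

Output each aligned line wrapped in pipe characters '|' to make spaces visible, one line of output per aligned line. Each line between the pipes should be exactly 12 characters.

Answer: |  language  |
|brick orange|
|   dirty    |
| wilderness |
| milk bread |
| north will |
|    data    |
|  compound  |
|  hospital  |

Derivation:
Line 1: ['language'] (min_width=8, slack=4)
Line 2: ['brick', 'orange'] (min_width=12, slack=0)
Line 3: ['dirty'] (min_width=5, slack=7)
Line 4: ['wilderness'] (min_width=10, slack=2)
Line 5: ['milk', 'bread'] (min_width=10, slack=2)
Line 6: ['north', 'will'] (min_width=10, slack=2)
Line 7: ['data'] (min_width=4, slack=8)
Line 8: ['compound'] (min_width=8, slack=4)
Line 9: ['hospital'] (min_width=8, slack=4)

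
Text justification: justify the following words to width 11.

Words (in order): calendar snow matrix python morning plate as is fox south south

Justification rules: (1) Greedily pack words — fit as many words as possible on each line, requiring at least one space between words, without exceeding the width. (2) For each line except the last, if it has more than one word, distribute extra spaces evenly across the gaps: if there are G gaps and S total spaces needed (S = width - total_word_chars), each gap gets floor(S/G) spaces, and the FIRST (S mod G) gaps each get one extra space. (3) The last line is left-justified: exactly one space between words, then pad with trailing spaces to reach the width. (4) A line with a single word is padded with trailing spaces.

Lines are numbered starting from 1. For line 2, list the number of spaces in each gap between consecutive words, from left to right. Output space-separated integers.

Answer: 1

Derivation:
Line 1: ['calendar'] (min_width=8, slack=3)
Line 2: ['snow', 'matrix'] (min_width=11, slack=0)
Line 3: ['python'] (min_width=6, slack=5)
Line 4: ['morning'] (min_width=7, slack=4)
Line 5: ['plate', 'as', 'is'] (min_width=11, slack=0)
Line 6: ['fox', 'south'] (min_width=9, slack=2)
Line 7: ['south'] (min_width=5, slack=6)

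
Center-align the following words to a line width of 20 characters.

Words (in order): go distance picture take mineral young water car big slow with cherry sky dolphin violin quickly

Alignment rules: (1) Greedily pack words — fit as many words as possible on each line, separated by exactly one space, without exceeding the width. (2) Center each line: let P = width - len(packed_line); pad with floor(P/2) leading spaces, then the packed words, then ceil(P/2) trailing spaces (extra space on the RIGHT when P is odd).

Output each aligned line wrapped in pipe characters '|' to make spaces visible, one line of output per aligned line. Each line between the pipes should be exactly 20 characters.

Answer: |go distance picture |
| take mineral young |
| water car big slow |
|  with cherry sky   |
|   dolphin violin   |
|      quickly       |

Derivation:
Line 1: ['go', 'distance', 'picture'] (min_width=19, slack=1)
Line 2: ['take', 'mineral', 'young'] (min_width=18, slack=2)
Line 3: ['water', 'car', 'big', 'slow'] (min_width=18, slack=2)
Line 4: ['with', 'cherry', 'sky'] (min_width=15, slack=5)
Line 5: ['dolphin', 'violin'] (min_width=14, slack=6)
Line 6: ['quickly'] (min_width=7, slack=13)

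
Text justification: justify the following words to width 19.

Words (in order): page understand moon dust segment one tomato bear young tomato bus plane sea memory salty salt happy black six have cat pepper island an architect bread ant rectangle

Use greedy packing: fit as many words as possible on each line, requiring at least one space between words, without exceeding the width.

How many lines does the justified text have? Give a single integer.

Answer: 10

Derivation:
Line 1: ['page', 'understand'] (min_width=15, slack=4)
Line 2: ['moon', 'dust', 'segment'] (min_width=17, slack=2)
Line 3: ['one', 'tomato', 'bear'] (min_width=15, slack=4)
Line 4: ['young', 'tomato', 'bus'] (min_width=16, slack=3)
Line 5: ['plane', 'sea', 'memory'] (min_width=16, slack=3)
Line 6: ['salty', 'salt', 'happy'] (min_width=16, slack=3)
Line 7: ['black', 'six', 'have', 'cat'] (min_width=18, slack=1)
Line 8: ['pepper', 'island', 'an'] (min_width=16, slack=3)
Line 9: ['architect', 'bread', 'ant'] (min_width=19, slack=0)
Line 10: ['rectangle'] (min_width=9, slack=10)
Total lines: 10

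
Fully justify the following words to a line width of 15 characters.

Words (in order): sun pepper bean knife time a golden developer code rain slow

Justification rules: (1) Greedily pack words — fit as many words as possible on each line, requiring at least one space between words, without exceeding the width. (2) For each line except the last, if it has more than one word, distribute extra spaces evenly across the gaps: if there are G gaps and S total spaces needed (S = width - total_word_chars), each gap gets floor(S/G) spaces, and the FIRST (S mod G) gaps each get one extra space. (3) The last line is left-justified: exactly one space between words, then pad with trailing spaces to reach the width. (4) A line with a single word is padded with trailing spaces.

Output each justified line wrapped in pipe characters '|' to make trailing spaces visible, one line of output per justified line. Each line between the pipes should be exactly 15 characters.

Line 1: ['sun', 'pepper', 'bean'] (min_width=15, slack=0)
Line 2: ['knife', 'time', 'a'] (min_width=12, slack=3)
Line 3: ['golden'] (min_width=6, slack=9)
Line 4: ['developer', 'code'] (min_width=14, slack=1)
Line 5: ['rain', 'slow'] (min_width=9, slack=6)

Answer: |sun pepper bean|
|knife   time  a|
|golden         |
|developer  code|
|rain slow      |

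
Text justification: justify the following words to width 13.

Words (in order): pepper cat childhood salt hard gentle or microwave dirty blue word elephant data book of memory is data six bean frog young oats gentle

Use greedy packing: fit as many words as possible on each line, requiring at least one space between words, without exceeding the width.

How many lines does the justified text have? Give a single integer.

Answer: 12

Derivation:
Line 1: ['pepper', 'cat'] (min_width=10, slack=3)
Line 2: ['childhood'] (min_width=9, slack=4)
Line 3: ['salt', 'hard'] (min_width=9, slack=4)
Line 4: ['gentle', 'or'] (min_width=9, slack=4)
Line 5: ['microwave'] (min_width=9, slack=4)
Line 6: ['dirty', 'blue'] (min_width=10, slack=3)
Line 7: ['word', 'elephant'] (min_width=13, slack=0)
Line 8: ['data', 'book', 'of'] (min_width=12, slack=1)
Line 9: ['memory', 'is'] (min_width=9, slack=4)
Line 10: ['data', 'six', 'bean'] (min_width=13, slack=0)
Line 11: ['frog', 'young'] (min_width=10, slack=3)
Line 12: ['oats', 'gentle'] (min_width=11, slack=2)
Total lines: 12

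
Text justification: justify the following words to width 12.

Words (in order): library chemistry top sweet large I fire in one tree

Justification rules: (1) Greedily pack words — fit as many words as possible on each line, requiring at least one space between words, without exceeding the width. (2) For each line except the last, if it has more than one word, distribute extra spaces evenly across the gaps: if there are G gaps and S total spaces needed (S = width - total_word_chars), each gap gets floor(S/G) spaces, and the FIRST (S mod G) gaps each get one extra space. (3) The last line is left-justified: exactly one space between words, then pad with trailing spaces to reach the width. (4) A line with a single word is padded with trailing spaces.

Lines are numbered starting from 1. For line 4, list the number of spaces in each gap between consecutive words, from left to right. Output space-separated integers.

Answer: 1 1

Derivation:
Line 1: ['library'] (min_width=7, slack=5)
Line 2: ['chemistry'] (min_width=9, slack=3)
Line 3: ['top', 'sweet'] (min_width=9, slack=3)
Line 4: ['large', 'I', 'fire'] (min_width=12, slack=0)
Line 5: ['in', 'one', 'tree'] (min_width=11, slack=1)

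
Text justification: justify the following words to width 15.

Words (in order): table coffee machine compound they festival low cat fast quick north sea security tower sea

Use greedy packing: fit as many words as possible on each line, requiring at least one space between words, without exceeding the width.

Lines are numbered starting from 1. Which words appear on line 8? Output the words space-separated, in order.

Line 1: ['table', 'coffee'] (min_width=12, slack=3)
Line 2: ['machine'] (min_width=7, slack=8)
Line 3: ['compound', 'they'] (min_width=13, slack=2)
Line 4: ['festival', 'low'] (min_width=12, slack=3)
Line 5: ['cat', 'fast', 'quick'] (min_width=14, slack=1)
Line 6: ['north', 'sea'] (min_width=9, slack=6)
Line 7: ['security', 'tower'] (min_width=14, slack=1)
Line 8: ['sea'] (min_width=3, slack=12)

Answer: sea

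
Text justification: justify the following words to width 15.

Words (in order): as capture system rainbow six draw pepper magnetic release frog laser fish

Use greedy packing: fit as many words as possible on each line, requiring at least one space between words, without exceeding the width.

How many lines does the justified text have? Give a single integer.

Answer: 6

Derivation:
Line 1: ['as', 'capture'] (min_width=10, slack=5)
Line 2: ['system', 'rainbow'] (min_width=14, slack=1)
Line 3: ['six', 'draw', 'pepper'] (min_width=15, slack=0)
Line 4: ['magnetic'] (min_width=8, slack=7)
Line 5: ['release', 'frog'] (min_width=12, slack=3)
Line 6: ['laser', 'fish'] (min_width=10, slack=5)
Total lines: 6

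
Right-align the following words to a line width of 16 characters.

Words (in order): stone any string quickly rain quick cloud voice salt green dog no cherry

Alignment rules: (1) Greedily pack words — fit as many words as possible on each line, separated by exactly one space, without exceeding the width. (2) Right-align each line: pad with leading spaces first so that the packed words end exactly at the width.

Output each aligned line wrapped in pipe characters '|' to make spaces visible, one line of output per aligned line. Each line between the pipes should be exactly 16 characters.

Answer: |stone any string|
|    quickly rain|
|     quick cloud|
|voice salt green|
|   dog no cherry|

Derivation:
Line 1: ['stone', 'any', 'string'] (min_width=16, slack=0)
Line 2: ['quickly', 'rain'] (min_width=12, slack=4)
Line 3: ['quick', 'cloud'] (min_width=11, slack=5)
Line 4: ['voice', 'salt', 'green'] (min_width=16, slack=0)
Line 5: ['dog', 'no', 'cherry'] (min_width=13, slack=3)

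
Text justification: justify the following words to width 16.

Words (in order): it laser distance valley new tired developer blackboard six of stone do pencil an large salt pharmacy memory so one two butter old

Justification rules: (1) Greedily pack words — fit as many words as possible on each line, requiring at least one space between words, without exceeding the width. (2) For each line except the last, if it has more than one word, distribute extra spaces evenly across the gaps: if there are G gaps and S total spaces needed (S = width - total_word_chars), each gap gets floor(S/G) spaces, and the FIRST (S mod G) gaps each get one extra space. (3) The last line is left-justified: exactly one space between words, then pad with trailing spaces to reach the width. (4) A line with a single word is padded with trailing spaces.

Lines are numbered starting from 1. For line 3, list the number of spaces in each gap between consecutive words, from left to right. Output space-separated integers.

Answer: 8

Derivation:
Line 1: ['it', 'laser'] (min_width=8, slack=8)
Line 2: ['distance', 'valley'] (min_width=15, slack=1)
Line 3: ['new', 'tired'] (min_width=9, slack=7)
Line 4: ['developer'] (min_width=9, slack=7)
Line 5: ['blackboard', 'six'] (min_width=14, slack=2)
Line 6: ['of', 'stone', 'do'] (min_width=11, slack=5)
Line 7: ['pencil', 'an', 'large'] (min_width=15, slack=1)
Line 8: ['salt', 'pharmacy'] (min_width=13, slack=3)
Line 9: ['memory', 'so', 'one'] (min_width=13, slack=3)
Line 10: ['two', 'butter', 'old'] (min_width=14, slack=2)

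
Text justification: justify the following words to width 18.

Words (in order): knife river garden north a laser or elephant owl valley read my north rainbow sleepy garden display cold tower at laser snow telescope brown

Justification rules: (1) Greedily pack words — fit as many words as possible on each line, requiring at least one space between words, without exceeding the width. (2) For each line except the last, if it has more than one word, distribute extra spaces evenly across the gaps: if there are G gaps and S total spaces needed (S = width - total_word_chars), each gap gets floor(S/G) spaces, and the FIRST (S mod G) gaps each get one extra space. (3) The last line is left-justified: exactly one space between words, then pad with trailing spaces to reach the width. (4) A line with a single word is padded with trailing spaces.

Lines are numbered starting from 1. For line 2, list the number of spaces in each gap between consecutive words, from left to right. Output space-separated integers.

Answer: 2 2 1

Derivation:
Line 1: ['knife', 'river', 'garden'] (min_width=18, slack=0)
Line 2: ['north', 'a', 'laser', 'or'] (min_width=16, slack=2)
Line 3: ['elephant', 'owl'] (min_width=12, slack=6)
Line 4: ['valley', 'read', 'my'] (min_width=14, slack=4)
Line 5: ['north', 'rainbow'] (min_width=13, slack=5)
Line 6: ['sleepy', 'garden'] (min_width=13, slack=5)
Line 7: ['display', 'cold', 'tower'] (min_width=18, slack=0)
Line 8: ['at', 'laser', 'snow'] (min_width=13, slack=5)
Line 9: ['telescope', 'brown'] (min_width=15, slack=3)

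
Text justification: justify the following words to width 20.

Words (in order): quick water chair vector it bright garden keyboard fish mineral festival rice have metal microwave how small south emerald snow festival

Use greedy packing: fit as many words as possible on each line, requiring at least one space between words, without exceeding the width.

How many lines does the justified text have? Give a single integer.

Answer: 8

Derivation:
Line 1: ['quick', 'water', 'chair'] (min_width=17, slack=3)
Line 2: ['vector', 'it', 'bright'] (min_width=16, slack=4)
Line 3: ['garden', 'keyboard', 'fish'] (min_width=20, slack=0)
Line 4: ['mineral', 'festival'] (min_width=16, slack=4)
Line 5: ['rice', 'have', 'metal'] (min_width=15, slack=5)
Line 6: ['microwave', 'how', 'small'] (min_width=19, slack=1)
Line 7: ['south', 'emerald', 'snow'] (min_width=18, slack=2)
Line 8: ['festival'] (min_width=8, slack=12)
Total lines: 8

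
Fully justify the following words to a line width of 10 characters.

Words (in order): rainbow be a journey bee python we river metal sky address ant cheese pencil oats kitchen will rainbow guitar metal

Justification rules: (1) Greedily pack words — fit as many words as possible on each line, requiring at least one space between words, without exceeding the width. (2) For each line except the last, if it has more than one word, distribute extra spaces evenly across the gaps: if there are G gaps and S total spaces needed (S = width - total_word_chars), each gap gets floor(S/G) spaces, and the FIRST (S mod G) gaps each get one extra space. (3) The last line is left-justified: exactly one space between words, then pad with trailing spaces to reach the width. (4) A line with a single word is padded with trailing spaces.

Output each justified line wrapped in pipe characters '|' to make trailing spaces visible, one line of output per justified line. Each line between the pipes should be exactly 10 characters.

Answer: |rainbow be|
|a  journey|
|bee python|
|we   river|
|metal  sky|
|address   |
|ant cheese|
|pencil    |
|oats      |
|kitchen   |
|will      |
|rainbow   |
|guitar    |
|metal     |

Derivation:
Line 1: ['rainbow', 'be'] (min_width=10, slack=0)
Line 2: ['a', 'journey'] (min_width=9, slack=1)
Line 3: ['bee', 'python'] (min_width=10, slack=0)
Line 4: ['we', 'river'] (min_width=8, slack=2)
Line 5: ['metal', 'sky'] (min_width=9, slack=1)
Line 6: ['address'] (min_width=7, slack=3)
Line 7: ['ant', 'cheese'] (min_width=10, slack=0)
Line 8: ['pencil'] (min_width=6, slack=4)
Line 9: ['oats'] (min_width=4, slack=6)
Line 10: ['kitchen'] (min_width=7, slack=3)
Line 11: ['will'] (min_width=4, slack=6)
Line 12: ['rainbow'] (min_width=7, slack=3)
Line 13: ['guitar'] (min_width=6, slack=4)
Line 14: ['metal'] (min_width=5, slack=5)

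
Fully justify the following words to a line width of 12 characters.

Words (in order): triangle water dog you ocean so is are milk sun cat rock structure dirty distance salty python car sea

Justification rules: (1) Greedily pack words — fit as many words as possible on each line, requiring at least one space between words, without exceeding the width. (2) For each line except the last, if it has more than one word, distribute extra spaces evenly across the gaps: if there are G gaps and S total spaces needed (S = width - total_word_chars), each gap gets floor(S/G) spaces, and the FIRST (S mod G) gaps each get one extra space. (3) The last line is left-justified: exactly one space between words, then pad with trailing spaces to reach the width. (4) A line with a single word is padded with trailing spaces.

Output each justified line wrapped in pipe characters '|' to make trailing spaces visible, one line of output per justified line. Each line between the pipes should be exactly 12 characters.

Answer: |triangle    |
|water    dog|
|you ocean so|
|is  are milk|
|sun cat rock|
|structure   |
|dirty       |
|distance    |
|salty python|
|car sea     |

Derivation:
Line 1: ['triangle'] (min_width=8, slack=4)
Line 2: ['water', 'dog'] (min_width=9, slack=3)
Line 3: ['you', 'ocean', 'so'] (min_width=12, slack=0)
Line 4: ['is', 'are', 'milk'] (min_width=11, slack=1)
Line 5: ['sun', 'cat', 'rock'] (min_width=12, slack=0)
Line 6: ['structure'] (min_width=9, slack=3)
Line 7: ['dirty'] (min_width=5, slack=7)
Line 8: ['distance'] (min_width=8, slack=4)
Line 9: ['salty', 'python'] (min_width=12, slack=0)
Line 10: ['car', 'sea'] (min_width=7, slack=5)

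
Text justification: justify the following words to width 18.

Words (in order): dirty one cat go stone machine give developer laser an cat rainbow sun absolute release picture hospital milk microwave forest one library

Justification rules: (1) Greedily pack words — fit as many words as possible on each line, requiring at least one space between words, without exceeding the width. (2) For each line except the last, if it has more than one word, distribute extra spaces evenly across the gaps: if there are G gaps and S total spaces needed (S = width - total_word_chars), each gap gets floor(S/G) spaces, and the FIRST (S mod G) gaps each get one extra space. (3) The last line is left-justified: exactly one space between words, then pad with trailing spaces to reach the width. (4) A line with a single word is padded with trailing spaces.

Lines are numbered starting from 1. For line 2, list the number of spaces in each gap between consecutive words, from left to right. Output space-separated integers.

Line 1: ['dirty', 'one', 'cat', 'go'] (min_width=16, slack=2)
Line 2: ['stone', 'machine', 'give'] (min_width=18, slack=0)
Line 3: ['developer', 'laser', 'an'] (min_width=18, slack=0)
Line 4: ['cat', 'rainbow', 'sun'] (min_width=15, slack=3)
Line 5: ['absolute', 'release'] (min_width=16, slack=2)
Line 6: ['picture', 'hospital'] (min_width=16, slack=2)
Line 7: ['milk', 'microwave'] (min_width=14, slack=4)
Line 8: ['forest', 'one', 'library'] (min_width=18, slack=0)

Answer: 1 1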